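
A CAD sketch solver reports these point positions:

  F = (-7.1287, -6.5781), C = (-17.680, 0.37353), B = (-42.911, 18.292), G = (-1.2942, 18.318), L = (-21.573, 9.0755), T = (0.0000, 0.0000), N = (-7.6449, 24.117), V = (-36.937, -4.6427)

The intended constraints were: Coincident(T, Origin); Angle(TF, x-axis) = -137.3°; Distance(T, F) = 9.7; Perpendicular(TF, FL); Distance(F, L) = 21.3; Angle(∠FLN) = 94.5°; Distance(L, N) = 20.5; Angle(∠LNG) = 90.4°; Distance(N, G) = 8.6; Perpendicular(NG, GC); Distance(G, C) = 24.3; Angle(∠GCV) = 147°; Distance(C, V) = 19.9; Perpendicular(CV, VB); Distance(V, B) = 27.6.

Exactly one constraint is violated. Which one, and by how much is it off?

Distance(V, B) = 27.6 — off by 3.90.

T = (0.00, 0.00) ✓; TF at -137.3° ✓; |TF| = 9.700 ✓; ∠(TF, FL) = 90.00° ✓; |FL| = 21.30 ✓; ∠FLN = 94.50° ✓; |LN| = 20.50 ✓; ∠LNG = 90.40° ✓; |NG| = 8.600 ✓; ∠(NG, GC) = 90.00° ✓; |GC| = 24.30 ✓; ∠GCV = 147.0° ✓; |CV| = 19.90 ✓; ∠(CV, VB) = 90.00° ✓; |VB| = 23.70 ✗.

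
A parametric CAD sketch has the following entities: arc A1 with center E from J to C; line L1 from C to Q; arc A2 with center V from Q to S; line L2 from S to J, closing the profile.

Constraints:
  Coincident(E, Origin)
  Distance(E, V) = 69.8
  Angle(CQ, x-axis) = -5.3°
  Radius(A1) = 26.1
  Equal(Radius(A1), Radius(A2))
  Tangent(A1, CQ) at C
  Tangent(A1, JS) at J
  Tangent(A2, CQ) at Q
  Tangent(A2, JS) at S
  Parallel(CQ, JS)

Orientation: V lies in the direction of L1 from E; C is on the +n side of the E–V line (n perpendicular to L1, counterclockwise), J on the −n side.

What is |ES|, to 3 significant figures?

74.5

The slot axis is L1's direction at -5.3°, so u = (cos -5.3°, sin -5.3°) = (0.996, -0.0924) and n = (−sin -5.3°, cos -5.3°) = (0.0924, 0.996). E is at the origin and V lies 69.8 along u from E, so V = 69.8·u = (69.5, -6.45). Tangency of A1 to both parallel lines with radius 26.1 puts C and J at E ± 26.1·n: C = (2.41, 26.0), J = (-2.41, -26.0). Equal radii place Q and S the same way about V: Q = V + 26.1·n = (71.9, 19.5), S = V − 26.1·n = (67.1, -32.4). Then |ES| = |S − E| = 74.5.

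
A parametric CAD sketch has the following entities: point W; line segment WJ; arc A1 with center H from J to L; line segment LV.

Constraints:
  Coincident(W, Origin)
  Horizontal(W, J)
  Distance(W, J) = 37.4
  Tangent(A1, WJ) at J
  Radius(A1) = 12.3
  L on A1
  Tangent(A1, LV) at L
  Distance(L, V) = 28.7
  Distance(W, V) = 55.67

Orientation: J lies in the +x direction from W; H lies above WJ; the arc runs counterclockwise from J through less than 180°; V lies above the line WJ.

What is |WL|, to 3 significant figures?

51.5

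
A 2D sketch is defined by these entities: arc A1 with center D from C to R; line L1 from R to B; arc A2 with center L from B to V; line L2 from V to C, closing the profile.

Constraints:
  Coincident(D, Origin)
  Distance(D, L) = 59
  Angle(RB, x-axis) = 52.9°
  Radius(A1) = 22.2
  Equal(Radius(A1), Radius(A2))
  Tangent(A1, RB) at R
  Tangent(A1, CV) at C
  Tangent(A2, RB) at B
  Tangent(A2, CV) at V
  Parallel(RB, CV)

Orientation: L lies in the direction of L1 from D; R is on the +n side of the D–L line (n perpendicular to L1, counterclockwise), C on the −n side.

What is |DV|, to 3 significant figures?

63.0

Tangency of A1 to both parallel lines with radius 22.2 puts R and C at D ± 22.2·n: R = (-17.7, 13.4), C = (17.7, -13.4). Equal radii place B and V the same way about L: B = L + 22.2·n = (17.9, 60.4), V = L − 22.2·n = (53.3, 33.7). Then |DV| = |V − D| = 63.0.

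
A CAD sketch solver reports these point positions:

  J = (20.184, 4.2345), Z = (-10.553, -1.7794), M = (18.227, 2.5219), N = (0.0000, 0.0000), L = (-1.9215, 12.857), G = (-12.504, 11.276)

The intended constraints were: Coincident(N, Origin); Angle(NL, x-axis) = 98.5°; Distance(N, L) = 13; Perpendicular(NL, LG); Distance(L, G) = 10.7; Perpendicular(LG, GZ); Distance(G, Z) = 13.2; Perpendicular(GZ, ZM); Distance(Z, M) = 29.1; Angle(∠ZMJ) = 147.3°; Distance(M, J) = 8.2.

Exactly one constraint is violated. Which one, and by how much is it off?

Distance(M, J) = 8.2 — off by 5.60.

N = (0.00, 0.00) ✓; NL at 98.50° ✓; |NL| = 13.00 ✓; ∠(NL, LG) = 90.00° ✓; |LG| = 10.70 ✓; ∠(LG, GZ) = 90.00° ✓; |GZ| = 13.20 ✓; ∠(GZ, ZM) = 90.00° ✓; |ZM| = 29.10 ✓; ∠ZMJ = 147.3° ✓; |MJ| = 2.601 ✗.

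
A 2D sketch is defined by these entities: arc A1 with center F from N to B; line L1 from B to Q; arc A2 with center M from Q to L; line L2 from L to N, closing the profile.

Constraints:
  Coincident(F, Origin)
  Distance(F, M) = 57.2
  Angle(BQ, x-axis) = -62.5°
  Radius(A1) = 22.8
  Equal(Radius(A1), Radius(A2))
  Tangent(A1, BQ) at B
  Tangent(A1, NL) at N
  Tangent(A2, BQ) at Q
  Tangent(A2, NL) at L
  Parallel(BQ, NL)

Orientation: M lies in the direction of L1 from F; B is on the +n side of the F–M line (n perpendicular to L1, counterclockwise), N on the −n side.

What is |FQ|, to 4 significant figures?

61.58

Tangency of A1 to both parallel lines with radius 22.8 puts B and N at F ± 22.8·n: B = (20.22, 10.53), N = (-20.22, -10.53). Equal radii place Q and L the same way about M: Q = M + 22.8·n = (46.64, -40.21), L = M − 22.8·n = (6.188, -61.26). Then |FQ| = |Q − F| = 61.58.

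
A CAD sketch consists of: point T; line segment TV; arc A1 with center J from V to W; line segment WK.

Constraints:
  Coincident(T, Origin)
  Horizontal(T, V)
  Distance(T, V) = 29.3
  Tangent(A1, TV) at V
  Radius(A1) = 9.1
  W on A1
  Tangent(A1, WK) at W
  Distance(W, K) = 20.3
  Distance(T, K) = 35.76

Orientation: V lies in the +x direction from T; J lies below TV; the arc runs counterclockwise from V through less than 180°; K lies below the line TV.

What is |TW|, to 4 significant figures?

22.17

T is at the origin; TV is horizontal with |TV| = 29.3 and V on the +x side, so V = (29.30, 0.000). A1 meets TV tangentially, so JV is at right angles to TV, so J = V + (0, -9.1) = (29.30, -9.100). Since JW ⟂ WK (tangency), |JK| = √(9.1² + 20.3²) = 22.25 regardless of where W sits on A1. So K lies on both circle(T, 35.76) and circle(J, 22.25); the below-TV intersection is K = (20.30, -29.44). W is the foot of the tangent from K: W = (20.20, -9.143).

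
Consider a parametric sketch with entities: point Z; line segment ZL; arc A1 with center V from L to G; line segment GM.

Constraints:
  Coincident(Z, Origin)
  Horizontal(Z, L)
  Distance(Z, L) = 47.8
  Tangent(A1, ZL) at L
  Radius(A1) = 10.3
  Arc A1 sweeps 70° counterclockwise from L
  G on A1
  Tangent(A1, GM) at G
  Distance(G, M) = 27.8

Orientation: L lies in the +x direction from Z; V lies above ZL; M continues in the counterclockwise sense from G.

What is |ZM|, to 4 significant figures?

74.63

Z is at the origin; ZL is horizontal with |ZL| = 47.8 and L on the +x side, so L = (47.80, 0.000). Tangency of A1 to ZL means the radius VL is perpendicular to ZL, so V = L + (0, 10.3) = (47.80, 10.30). On A1, L sits at bearing -90° from V; a 70° counterclockwise sweep puts G at bearing -20°, so G = V + 10.3·(cos -20°, sin -20°) = (57.48, 6.777). A1 meets GM tangentially, so VG is at right angles to GM, so GM runs along (−sin -20°, cos -20°); with |GM| = 27.8, M = (66.99, 32.90). Then |ZM| = |M − Z| = 74.63.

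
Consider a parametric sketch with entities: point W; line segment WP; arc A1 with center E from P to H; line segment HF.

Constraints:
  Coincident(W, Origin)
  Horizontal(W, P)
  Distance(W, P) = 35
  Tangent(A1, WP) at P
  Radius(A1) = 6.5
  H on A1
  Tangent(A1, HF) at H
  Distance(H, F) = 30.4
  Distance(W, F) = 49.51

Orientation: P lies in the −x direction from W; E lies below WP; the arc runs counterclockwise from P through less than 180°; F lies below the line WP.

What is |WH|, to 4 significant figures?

42.06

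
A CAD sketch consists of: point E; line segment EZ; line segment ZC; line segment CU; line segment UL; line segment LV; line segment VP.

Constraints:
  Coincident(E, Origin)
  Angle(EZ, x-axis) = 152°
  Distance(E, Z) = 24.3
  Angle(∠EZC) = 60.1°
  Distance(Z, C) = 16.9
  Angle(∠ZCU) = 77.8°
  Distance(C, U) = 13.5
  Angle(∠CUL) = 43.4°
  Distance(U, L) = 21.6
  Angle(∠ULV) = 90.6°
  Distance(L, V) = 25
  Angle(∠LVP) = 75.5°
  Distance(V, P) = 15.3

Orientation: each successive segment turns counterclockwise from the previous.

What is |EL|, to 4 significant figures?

27.92

E is at the origin; EZ runs at 152.0° with length 24.3, so Z = (-21.46, 11.41). ∠EZC = 60.1° gives ZC at -88.10° from the x-axis; with |ZC| = 16.9, C = (-20.90, -5.483). ∠ZCU = 77.8° gives CU at 14.10° from the x-axis; with |CU| = 13.5, U = (-7.802, -2.194). ∠CUL = 43.4° gives UL at 150.7° from the x-axis; with |UL| = 21.6, L = (-26.64, 8.377). Then |EL| = |L − E| = 27.92.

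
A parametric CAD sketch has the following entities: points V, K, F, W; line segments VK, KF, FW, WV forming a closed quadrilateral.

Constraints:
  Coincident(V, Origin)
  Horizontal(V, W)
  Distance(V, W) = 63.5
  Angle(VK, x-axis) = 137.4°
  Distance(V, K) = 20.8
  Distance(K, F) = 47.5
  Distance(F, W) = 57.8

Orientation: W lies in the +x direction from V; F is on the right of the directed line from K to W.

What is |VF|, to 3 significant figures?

27.6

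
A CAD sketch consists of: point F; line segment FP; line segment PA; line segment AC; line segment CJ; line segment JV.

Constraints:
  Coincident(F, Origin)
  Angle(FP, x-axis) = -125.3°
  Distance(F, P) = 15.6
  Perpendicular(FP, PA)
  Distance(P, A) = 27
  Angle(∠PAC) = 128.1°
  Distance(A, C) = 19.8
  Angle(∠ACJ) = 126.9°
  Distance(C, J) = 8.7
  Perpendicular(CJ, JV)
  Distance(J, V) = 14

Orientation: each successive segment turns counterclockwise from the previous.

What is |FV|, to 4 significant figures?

23.92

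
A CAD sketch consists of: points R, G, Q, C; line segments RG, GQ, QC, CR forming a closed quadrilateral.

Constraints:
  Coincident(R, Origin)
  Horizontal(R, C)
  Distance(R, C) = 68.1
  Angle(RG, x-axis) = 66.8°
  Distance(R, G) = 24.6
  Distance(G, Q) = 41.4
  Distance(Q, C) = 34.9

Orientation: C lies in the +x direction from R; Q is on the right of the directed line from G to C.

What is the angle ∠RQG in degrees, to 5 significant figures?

36.172°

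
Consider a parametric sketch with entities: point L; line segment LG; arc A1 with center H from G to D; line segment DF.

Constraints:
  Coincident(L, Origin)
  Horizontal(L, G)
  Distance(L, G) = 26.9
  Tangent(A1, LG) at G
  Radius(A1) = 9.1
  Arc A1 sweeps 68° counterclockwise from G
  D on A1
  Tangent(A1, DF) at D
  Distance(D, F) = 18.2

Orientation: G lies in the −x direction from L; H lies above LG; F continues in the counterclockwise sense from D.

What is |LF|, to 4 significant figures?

25.39

L is at the origin; LG is horizontal with |LG| = 26.9 and G on the −x side, so G = (-26.90, 0.000). A1 meets LG tangentially, so HG is at right angles to LG, so H = G + (0, 9.1) = (-26.90, 9.100). On A1, G sits at bearing -90° from H; a 68° counterclockwise sweep puts D at bearing -22°, so D = H + 9.1·(cos -22°, sin -22°) = (-18.46, 5.691). A1 meets DF tangentially, so HD is at right angles to DF, so DF runs along (−sin -22°, cos -22°); with |DF| = 18.2, F = (-11.64, 22.57). Then |LF| = |F − L| = 25.39.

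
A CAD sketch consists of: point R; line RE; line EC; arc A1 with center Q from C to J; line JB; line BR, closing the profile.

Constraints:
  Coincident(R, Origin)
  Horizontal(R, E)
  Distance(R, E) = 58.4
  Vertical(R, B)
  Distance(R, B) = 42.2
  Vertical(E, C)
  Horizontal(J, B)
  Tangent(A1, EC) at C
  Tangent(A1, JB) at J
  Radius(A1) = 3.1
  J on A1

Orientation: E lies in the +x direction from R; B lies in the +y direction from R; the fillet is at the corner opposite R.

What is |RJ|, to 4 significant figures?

69.56

R is at the origin; R and E share the same y with |RE| = 58.4 and E on the +x side, so E = (58.40, 0.000). R and B share the same x with |RB| = 42.2 and B on the +y side, so B = (0.000, 42.20). The virtual corner opposite R is at (58.40, 42.20). A1 meets EC tangentially, so QC is at right angles to EC and tangency of A1 to JB means the radius QJ is perpendicular to JB, with radius 3.1, so the center Q sits 3.1 in from both sides at Q = (55.30, 39.10). That places the tangent points at C = (58.40, 39.10) on EC and J = (55.30, 42.20) on JB. Then |RJ| = |J − R| = 69.56.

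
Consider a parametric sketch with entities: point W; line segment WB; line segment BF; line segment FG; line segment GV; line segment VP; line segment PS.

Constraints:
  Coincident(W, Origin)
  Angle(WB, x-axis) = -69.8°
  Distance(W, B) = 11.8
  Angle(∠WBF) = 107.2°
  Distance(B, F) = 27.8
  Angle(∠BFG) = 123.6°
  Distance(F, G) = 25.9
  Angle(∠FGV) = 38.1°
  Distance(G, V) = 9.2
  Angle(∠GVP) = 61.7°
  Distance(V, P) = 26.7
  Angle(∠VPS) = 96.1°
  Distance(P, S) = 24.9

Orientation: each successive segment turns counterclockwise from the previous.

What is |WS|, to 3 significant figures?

75.4

∠GVP = 61.7° gives VP at -40.4° from the x-axis; with |VP| = 26.7, P = (56.8, -7.97). ∠VPS = 96.1° gives PS at 43.5° from the x-axis; with |PS| = 24.9, S = (74.8, 9.17). Then |WS| = |S − W| = 75.4.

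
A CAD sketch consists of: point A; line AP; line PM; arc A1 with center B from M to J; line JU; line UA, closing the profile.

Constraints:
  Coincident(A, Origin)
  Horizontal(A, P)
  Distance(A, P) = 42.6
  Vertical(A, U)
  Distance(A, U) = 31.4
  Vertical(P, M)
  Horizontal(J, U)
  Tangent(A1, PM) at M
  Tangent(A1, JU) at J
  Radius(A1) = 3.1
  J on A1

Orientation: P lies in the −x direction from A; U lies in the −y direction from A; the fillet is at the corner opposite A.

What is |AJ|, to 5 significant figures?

50.460

The virtual corner opposite A is at (-42.600, -31.400). Since A1 is tangent to PM there, BM ⟂ PM and the tangent condition forces BJ to be normal to JU, with radius 3.1, so the center B sits 3.1 in from both sides at B = (-39.500, -28.300). That places the tangent points at M = (-42.600, -28.300) on PM and J = (-39.500, -31.400) on JU. Then |AJ| = |J − A| = 50.460.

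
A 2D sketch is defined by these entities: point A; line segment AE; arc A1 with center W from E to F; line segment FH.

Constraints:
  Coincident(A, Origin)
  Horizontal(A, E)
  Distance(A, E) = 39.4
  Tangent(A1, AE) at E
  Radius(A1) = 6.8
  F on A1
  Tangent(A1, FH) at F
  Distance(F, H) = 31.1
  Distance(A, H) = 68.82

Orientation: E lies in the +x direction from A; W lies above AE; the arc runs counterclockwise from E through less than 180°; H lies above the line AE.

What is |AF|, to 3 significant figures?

45.1

A is at the origin; A and E share the same y with |AE| = 39.4 and E on the +x side, so E = (39.4, 0.00). The tangent condition forces WE to be normal to AE, so W = E + (0, 6.8) = (39.4, 6.80). Since WF ⟂ FH (tangency), |WH| = √(6.8² + 31.1²) = 31.8 regardless of where F sits on A1. So H lies on both circle(A, 68.82) and circle(W, 31.8); the above-AE intersection is H = (62.6, 28.6). F is the foot of the tangent from H: F = (45.0, 2.96).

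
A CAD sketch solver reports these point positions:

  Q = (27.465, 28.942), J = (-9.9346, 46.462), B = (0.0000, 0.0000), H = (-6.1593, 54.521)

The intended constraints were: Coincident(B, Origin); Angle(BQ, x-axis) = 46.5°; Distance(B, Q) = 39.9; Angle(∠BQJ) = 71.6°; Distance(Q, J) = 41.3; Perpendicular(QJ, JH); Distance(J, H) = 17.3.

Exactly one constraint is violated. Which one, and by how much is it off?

Distance(J, H) = 17.3 — off by 8.40.

B = (0.00, 0.00) ✓; BQ at 46.50° ✓; |BQ| = 39.90 ✓; ∠BQJ = 71.60° ✓; |QJ| = 41.30 ✓; ∠(QJ, JH) = 90.00° ✓; |JH| = 8.899 ✗.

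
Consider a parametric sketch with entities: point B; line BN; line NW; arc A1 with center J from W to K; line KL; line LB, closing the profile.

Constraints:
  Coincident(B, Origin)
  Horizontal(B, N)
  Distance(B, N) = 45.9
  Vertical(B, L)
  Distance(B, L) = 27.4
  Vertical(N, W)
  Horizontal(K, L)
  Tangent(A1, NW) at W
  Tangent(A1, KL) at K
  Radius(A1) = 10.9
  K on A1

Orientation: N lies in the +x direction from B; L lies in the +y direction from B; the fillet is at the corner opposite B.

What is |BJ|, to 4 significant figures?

38.69

B is at the origin; B and N share the same y with |BN| = 45.9 and N on the +x side, so N = (45.90, 0.000). BL is vertical with |BL| = 27.4 and L on the +y side, so L = (0.000, 27.40). The virtual corner opposite B is at (45.90, 27.40). The tangent condition forces JW to be normal to NW and tangency of A1 to KL means the radius JK is perpendicular to KL, with radius 10.9, so the center J sits 10.9 in from both sides at J = (35.00, 16.50). Then |BJ| = |J − B| = 38.69.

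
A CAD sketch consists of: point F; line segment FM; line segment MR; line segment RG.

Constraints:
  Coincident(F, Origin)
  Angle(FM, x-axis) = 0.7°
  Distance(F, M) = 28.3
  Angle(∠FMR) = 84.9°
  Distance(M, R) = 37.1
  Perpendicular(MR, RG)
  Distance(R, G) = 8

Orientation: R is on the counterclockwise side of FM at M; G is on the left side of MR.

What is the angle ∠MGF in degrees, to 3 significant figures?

42.4°

F is at the origin; FM runs at 0.7° with length 28.3, so M = 28.3·(cos 0.7°, sin 0.7°) = (28.3, 0.346). ∠FMR = 84.9°, so MR runs at 0.7° + (180° − 84.9°) = 95.8° from the x-axis; with |MR| = 37.1, R = M + 37.1·(cos 95.8°, sin 95.8°) = (24.5, 37.3). The perpendicularity gives RG at right angles to MR; with |RG| = 8.0 on the left of MR, G = R + 8.0·(-0.995, -0.101) = (16.6, 36.4). Then cos ∠MGF = GM·GF / (|GM||GF|), giving 42.4°.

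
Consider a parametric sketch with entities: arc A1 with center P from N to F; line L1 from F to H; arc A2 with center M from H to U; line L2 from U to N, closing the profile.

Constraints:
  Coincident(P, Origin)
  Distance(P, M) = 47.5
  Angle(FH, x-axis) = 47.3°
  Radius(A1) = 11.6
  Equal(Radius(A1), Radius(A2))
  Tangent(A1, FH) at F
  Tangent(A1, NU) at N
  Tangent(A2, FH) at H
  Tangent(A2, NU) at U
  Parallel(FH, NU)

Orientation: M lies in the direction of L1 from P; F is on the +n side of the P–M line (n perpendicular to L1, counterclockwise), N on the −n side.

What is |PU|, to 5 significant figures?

48.896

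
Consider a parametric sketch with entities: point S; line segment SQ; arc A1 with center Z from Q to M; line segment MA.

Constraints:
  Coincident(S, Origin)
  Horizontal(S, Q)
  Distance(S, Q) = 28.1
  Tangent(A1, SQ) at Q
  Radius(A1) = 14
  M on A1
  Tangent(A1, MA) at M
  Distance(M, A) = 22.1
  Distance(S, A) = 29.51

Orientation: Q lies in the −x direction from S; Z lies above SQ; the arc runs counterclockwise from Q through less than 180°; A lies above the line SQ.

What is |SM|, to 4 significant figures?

17.43

Checks: ∠(ZQ, QS) = 90.00° ✓; |ZQ| = 14.00 ✓; |ZM| = 14.00 ✓; ∠(ZM, MA) = 90.00° ✓; |MA| = 22.10 ✓; |SA| = 29.51 ✓.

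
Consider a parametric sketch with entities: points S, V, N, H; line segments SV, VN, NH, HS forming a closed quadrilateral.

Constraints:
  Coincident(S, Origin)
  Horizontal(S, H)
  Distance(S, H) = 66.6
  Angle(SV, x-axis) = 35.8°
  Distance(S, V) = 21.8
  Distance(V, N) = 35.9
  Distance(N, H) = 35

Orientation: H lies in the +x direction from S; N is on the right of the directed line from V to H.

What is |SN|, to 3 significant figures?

40.6

Checks: |VN| = 35.90 ✓; |NH| = 35.00 ✓.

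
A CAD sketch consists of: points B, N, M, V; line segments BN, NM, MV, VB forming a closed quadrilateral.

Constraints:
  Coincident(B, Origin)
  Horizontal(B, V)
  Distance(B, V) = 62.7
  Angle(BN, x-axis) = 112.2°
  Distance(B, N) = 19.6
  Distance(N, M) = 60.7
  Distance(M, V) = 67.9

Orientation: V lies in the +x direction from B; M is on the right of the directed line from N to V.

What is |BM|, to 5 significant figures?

41.334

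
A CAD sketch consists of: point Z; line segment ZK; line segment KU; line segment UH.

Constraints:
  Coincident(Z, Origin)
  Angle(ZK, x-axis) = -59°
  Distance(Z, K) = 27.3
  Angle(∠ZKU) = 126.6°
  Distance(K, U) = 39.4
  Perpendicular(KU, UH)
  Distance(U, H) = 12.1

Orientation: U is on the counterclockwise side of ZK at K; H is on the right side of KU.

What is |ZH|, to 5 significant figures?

65.246

∠ZKU = 126.6°, so KU runs at -59.0° + (180° − 126.6°) = -5.6000° from the x-axis; with |KU| = 39.4, U = K + 39.4·(cos -5.6000°, sin -5.6000°) = (53.272, -27.245). KU ⟂ UH; with |UH| = 12.1 on the right of KU, H = U + 12.1·(-0.097583, -0.99523) = (52.092, -39.288). Then |ZH| = |H − Z| = 65.246.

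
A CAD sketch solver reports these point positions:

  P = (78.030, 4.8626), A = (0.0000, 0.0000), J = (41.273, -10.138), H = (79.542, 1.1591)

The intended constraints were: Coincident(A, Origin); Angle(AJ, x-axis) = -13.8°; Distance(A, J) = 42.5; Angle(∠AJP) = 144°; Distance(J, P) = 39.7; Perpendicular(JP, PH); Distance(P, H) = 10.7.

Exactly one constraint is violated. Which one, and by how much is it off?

Distance(P, H) = 10.7 — off by 6.70.

A = (0.00, 0.00) ✓; AJ at -13.80° ✓; |AJ| = 42.50 ✓; ∠AJP = 144.0° ✓; |JP| = 39.70 ✓; ∠(JP, PH) = 89.99° ✓; |PH| = 4.000 ✗.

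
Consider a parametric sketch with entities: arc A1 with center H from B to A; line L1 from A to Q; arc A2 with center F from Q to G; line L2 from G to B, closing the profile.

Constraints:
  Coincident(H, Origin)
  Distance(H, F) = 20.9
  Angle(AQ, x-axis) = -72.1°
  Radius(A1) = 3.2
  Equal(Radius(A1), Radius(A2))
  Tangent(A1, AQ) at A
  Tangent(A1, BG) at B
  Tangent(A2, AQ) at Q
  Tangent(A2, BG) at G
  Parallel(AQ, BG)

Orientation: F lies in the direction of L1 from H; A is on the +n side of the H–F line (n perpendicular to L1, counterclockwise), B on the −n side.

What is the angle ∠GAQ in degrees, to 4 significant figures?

17.03°

The slot axis is L1's direction at -72.1°, so u = (cos -72.1°, sin -72.1°) = (0.3074, -0.9516) and n = (−sin -72.1°, cos -72.1°) = (0.9516, 0.3074). H is at the origin and F lies 20.9 along u from H, so F = 20.9·u = (6.424, -19.89). Tangency of A1 to both parallel lines with radius 3.2 puts A and B at H ± 3.2·n: A = (3.045, 0.9835), B = (-3.045, -0.9835). Equal radii place Q and G the same way about F: Q = F + 3.2·n = (9.469, -18.90), G = F − 3.2·n = (3.379, -20.87). Then cos ∠GAQ = AG·AQ / (|AG||AQ|), giving 17.03°.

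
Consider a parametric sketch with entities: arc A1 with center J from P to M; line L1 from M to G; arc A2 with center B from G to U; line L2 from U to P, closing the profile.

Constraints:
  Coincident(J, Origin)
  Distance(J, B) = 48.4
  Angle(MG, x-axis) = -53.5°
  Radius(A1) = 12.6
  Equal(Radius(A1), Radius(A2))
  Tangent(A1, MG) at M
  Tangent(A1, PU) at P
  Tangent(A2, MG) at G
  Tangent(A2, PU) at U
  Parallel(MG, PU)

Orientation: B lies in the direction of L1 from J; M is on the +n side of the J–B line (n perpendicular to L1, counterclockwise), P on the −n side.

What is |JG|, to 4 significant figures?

50.01

The slot axis is L1's direction at -53.5°, so u = (cos -53.5°, sin -53.5°) = (0.5948, -0.8039) and n = (−sin -53.5°, cos -53.5°) = (0.8039, 0.5948). J is at the origin and B lies 48.4 along u from J, so B = 48.4·u = (28.79, -38.91). Tangency of A1 to both parallel lines with radius 12.6 puts M and P at J ± 12.6·n: M = (10.13, 7.495), P = (-10.13, -7.495). Equal radii place G and U the same way about B: G = B + 12.6·n = (38.92, -31.41), U = B − 12.6·n = (18.66, -46.40). Then |JG| = |G − J| = 50.01.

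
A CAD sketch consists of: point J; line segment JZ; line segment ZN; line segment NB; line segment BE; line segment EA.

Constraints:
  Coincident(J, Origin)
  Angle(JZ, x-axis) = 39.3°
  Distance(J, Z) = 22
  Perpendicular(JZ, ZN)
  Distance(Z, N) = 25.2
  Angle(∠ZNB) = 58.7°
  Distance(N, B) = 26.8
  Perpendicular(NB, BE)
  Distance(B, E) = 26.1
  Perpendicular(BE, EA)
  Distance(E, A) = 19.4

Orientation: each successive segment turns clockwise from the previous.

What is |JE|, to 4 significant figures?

16.79

∠ZNB = 58.7° gives NB at -172.0° from the x-axis; with |NB| = 26.8, B = (6.446, -9.296). NB ⟂ BE, so BE runs at 98.00°; with |BE| = 26.1, E = (2.814, 16.55). Then |JE| = |E − J| = 16.79.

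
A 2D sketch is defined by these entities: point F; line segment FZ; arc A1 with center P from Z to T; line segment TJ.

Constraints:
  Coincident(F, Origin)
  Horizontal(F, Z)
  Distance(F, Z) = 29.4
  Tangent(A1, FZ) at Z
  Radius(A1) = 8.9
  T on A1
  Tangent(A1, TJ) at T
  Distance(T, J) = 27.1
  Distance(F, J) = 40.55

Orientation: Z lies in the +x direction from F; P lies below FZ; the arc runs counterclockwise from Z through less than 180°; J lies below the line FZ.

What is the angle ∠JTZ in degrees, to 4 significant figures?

136.2°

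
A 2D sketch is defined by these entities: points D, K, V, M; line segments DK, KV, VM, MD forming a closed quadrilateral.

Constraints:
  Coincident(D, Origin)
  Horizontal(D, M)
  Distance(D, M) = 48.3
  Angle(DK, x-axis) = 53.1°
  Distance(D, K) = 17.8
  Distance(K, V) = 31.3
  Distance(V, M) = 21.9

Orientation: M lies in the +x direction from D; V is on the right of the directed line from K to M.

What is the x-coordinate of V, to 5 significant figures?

29.316

Checks: |KV| = 31.30 ✓; |VM| = 21.90 ✓.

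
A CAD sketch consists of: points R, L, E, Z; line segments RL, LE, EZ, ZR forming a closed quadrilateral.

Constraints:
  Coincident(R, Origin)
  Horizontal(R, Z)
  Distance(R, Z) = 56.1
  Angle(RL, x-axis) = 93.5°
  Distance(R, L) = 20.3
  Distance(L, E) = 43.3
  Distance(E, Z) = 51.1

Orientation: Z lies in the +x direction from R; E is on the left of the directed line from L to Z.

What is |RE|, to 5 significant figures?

56.918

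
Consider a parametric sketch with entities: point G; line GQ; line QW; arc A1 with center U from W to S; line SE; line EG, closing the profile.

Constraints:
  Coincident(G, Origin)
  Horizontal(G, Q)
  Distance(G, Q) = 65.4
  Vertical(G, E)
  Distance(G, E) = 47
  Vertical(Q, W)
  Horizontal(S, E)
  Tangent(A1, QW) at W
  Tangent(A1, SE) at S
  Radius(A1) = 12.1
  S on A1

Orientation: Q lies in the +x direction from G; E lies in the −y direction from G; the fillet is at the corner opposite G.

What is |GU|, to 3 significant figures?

63.7

GE is vertical with |GE| = 47.0 and E on the −y side, so E = (0.00, -47.0). The virtual corner opposite G is at (65.4, -47.0). Tangency of A1 to QW means the radius UW is perpendicular to QW and the tangent condition forces US to be normal to SE, with radius 12.1, so the center U sits 12.1 in from both sides at U = (53.3, -34.9). Then |GU| = |U − G| = 63.7.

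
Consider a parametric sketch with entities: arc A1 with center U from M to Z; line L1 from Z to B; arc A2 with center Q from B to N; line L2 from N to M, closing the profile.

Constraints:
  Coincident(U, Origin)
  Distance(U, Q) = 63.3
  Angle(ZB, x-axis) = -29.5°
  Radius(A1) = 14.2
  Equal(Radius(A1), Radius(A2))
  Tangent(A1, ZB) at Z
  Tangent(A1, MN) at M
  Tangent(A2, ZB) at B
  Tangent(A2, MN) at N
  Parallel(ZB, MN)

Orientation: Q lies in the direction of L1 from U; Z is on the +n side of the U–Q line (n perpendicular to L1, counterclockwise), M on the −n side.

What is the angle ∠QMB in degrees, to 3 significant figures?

11.5°

The slot axis is L1's direction at -29.5°, so u = (cos -29.5°, sin -29.5°) = (0.870, -0.492) and n = (−sin -29.5°, cos -29.5°) = (0.492, 0.870). U is at the origin and Q lies 63.3 along u from U, so Q = 63.3·u = (55.1, -31.2). Tangency of A1 to both parallel lines with radius 14.2 puts Z and M at U ± 14.2·n: Z = (6.99, 12.4), M = (-6.99, -12.4). Equal radii place B and N the same way about Q: B = Q + 14.2·n = (62.1, -18.8), N = Q − 14.2·n = (48.1, -43.5). Then cos ∠QMB = MQ·MB / (|MQ||MB|), giving 11.5°.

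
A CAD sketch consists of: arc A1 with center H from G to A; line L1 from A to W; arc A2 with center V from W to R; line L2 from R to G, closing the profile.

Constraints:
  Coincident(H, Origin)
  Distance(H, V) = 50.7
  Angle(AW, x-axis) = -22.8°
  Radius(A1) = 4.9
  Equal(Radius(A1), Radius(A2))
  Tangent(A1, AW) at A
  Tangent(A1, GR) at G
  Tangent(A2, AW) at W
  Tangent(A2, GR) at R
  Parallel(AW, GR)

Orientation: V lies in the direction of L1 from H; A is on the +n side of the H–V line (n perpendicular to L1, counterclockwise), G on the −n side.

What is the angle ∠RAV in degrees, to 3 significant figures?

5.42°

The slot axis is L1's direction at -22.8°, so u = (cos -22.8°, sin -22.8°) = (0.922, -0.388) and n = (−sin -22.8°, cos -22.8°) = (0.388, 0.922). H is at the origin and V lies 50.7 along u from H, so V = 50.7·u = (46.7, -19.6). Tangency of A1 to both parallel lines with radius 4.9 puts A and G at H ± 4.9·n: A = (1.90, 4.52), G = (-1.90, -4.52). Equal radii place W and R the same way about V: W = V + 4.9·n = (48.6, -15.1), R = V − 4.9·n = (44.8, -24.2). Then cos ∠RAV = AR·AV / (|AR||AV|), giving 5.42°.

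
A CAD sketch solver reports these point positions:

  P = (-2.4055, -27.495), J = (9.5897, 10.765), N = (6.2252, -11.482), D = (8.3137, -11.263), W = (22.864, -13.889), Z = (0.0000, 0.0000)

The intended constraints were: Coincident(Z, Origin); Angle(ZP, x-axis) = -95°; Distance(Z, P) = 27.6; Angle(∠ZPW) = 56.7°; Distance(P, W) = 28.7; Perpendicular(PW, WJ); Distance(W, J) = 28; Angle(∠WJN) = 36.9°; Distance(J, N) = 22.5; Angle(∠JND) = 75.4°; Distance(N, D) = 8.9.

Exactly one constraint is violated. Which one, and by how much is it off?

Distance(N, D) = 8.9 — off by 6.80.

Z = (0.00, 0.00) ✓; ZP at -95.00° ✓; |ZP| = 27.60 ✓; ∠ZPW = 56.70° ✓; |PW| = 28.70 ✓; ∠(PW, WJ) = 90.00° ✓; |WJ| = 28.00 ✓; ∠WJN = 36.90° ✓; |JN| = 22.50 ✓; ∠JND = 75.41° ✓; |ND| = 2.100 ✗.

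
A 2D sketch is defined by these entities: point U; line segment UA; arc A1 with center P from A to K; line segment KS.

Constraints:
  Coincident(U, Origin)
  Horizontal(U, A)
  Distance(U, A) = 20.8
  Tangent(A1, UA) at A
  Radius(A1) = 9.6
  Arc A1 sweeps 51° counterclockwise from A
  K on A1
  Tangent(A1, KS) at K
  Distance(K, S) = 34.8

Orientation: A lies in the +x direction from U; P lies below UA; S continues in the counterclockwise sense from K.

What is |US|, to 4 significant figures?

31.78

U is at the origin; U and A share the same y with |UA| = 20.8 and A on the +x side, so A = (20.80, 0.000). A1 meets UA tangentially, so PA is at right angles to UA, so P = A + (0, -9.6) = (20.80, -9.600). On A1, A sits at bearing 90° from P; a 51° counterclockwise sweep puts K at bearing 141°, so K = P + 9.6·(cos 141°, sin 141°) = (13.34, -3.559). A1 meets KS tangentially, so PK is at right angles to KS, so KS runs along (−sin 141°, cos 141°); with |KS| = 34.8, S = (-8.561, -30.60). Then |US| = |S − U| = 31.78.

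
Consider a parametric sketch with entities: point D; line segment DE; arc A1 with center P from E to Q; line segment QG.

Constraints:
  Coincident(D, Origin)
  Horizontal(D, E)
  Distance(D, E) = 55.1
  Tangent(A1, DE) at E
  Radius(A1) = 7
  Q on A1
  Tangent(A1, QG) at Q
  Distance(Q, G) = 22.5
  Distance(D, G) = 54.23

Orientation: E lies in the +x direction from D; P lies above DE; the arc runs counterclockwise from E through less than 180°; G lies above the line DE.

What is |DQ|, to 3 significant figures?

61.5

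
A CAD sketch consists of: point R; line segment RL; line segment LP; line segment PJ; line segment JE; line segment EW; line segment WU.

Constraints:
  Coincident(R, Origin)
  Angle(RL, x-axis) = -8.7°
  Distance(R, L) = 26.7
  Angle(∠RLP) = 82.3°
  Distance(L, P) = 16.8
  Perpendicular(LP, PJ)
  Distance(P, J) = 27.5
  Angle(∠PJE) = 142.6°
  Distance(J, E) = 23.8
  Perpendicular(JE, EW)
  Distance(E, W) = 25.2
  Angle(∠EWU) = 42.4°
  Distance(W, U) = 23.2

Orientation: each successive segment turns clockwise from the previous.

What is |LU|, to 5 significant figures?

29.583

R is at the origin; RL runs at -8.7° with length 26.7, so L = (26.393, -4.0387). ∠RLP = 82.3° gives LP at -106.40° from the x-axis; with |LP| = 16.8, P = (21.649, -20.155). LP ⟂ PJ, so PJ runs at 163.60°; with |PJ| = 27.5, J = (-4.7317, -12.391). ∠PJE = 142.6° gives JE at 126.20° from the x-axis; with |JE| = 23.8, E = (-18.788, 6.8149). JE is perpendicular to EW, so EW runs at 36.200°; with |EW| = 25.2, W = (1.5473, 21.698). ∠EWU = 42.4° gives WU at -101.40° from the x-axis; with |WU| = 23.2, U = (-3.0383, -1.0441). Then |LU| = |U − L| = 29.583.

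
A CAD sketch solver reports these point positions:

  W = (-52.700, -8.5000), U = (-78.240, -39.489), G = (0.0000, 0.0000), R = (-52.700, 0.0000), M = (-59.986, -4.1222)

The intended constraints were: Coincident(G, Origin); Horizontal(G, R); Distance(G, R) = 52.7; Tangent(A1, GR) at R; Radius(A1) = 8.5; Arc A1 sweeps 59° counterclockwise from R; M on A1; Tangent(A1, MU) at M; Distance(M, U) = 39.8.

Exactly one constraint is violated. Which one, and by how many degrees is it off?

Tangent(A1, MU) at M — off by 3.70°.

G = (0.00, 0.00) ✓; G.y = 0.00, R.y = 0.00 ✓; |GR| = 52.70 ✓; ∠(WR, RG) = 90.00° ✓; |WR| = 8.500 ✓; bearing(W→M) − bearing(W→R) = 59.00° ✓; |WM| = 8.500 ✓; ∠(WM, MU) = 86.30° ✗; |MU| = 39.80 ✓.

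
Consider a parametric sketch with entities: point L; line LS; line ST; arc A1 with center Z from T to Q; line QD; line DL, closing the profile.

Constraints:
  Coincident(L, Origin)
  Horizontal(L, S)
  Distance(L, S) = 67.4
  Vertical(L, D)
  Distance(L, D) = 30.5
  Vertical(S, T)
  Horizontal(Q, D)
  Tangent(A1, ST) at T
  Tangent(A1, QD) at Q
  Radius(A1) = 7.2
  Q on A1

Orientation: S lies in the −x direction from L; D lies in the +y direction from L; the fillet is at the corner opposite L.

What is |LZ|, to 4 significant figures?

64.55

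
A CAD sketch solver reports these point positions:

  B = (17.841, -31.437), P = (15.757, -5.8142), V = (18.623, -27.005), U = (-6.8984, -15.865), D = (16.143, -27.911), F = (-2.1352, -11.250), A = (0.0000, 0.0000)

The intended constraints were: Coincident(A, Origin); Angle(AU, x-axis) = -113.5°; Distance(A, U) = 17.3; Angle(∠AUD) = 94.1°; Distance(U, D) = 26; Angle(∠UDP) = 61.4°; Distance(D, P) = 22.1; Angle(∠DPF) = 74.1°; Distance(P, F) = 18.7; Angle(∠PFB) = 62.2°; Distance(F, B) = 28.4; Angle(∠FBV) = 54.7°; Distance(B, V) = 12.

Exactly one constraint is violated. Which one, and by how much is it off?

Distance(B, V) = 12 — off by 7.50.

A = (0.00, 0.00) ✓; AU at -113.5° ✓; |AU| = 17.30 ✓; ∠AUD = 94.10° ✓; |UD| = 26.00 ✓; ∠UDP = 61.40° ✓; |DP| = 22.10 ✓; ∠DPF = 74.10° ✓; |PF| = 18.70 ✓; ∠PFB = 62.20° ✓; |FB| = 28.40 ✓; ∠FBV = 54.71° ✓; |BV| = 4.500 ✗.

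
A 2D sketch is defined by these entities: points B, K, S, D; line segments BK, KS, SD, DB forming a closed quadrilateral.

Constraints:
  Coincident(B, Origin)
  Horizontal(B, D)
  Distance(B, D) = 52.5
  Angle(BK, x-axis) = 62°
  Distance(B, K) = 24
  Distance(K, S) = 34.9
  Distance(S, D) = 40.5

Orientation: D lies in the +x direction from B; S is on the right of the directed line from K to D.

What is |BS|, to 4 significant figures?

19.75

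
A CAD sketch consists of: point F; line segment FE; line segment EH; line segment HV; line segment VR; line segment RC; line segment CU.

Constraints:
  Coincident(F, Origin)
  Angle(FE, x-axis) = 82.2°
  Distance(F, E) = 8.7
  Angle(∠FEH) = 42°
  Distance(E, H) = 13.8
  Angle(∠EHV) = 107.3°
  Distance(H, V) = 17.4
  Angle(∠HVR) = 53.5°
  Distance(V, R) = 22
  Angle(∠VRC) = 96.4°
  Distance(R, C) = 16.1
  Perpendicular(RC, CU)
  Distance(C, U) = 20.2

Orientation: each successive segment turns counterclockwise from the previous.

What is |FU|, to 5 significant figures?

16.844

F is at the origin; FE runs at 82.2° with length 8.7, so E = (1.1807, 8.6195). ∠FEH = 42.0° gives EH at -139.80° from the x-axis; with |EH| = 13.8, H = (-9.3597, -0.28781). ∠EHV = 107.3° gives HV at -67.100° from the x-axis; with |HV| = 17.4, V = (-2.5889, -16.316). ∠HVR = 53.5° gives VR at 59.400° from the x-axis; with |VR| = 22.0, R = (8.6100, 2.6199). ∠VRC = 96.4° gives RC at 143.00° from the x-axis; with |RC| = 16.1, C = (-4.2480, 12.309). The perpendicularity gives CU at right angles to RC, so CU runs at -127.00°; with |CU| = 20.2, U = (-16.405, -3.8233). Then |FU| = |U − F| = 16.844.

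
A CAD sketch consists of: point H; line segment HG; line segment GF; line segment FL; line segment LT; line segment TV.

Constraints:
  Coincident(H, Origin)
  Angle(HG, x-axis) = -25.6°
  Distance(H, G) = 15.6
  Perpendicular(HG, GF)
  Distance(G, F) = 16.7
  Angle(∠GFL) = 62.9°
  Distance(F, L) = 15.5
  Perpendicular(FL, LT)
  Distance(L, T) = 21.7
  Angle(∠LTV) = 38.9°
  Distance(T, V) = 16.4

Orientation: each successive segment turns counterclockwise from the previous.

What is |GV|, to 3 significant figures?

6.40

The perpendicularity gives LT at right angles to FL, so LT runs at -88.5°; with |LT| = 21.7, T = (6.36, -13.8). ∠LTV = 38.9° gives TV at 52.6° from the x-axis; with |TV| = 16.4, V = (16.3, -0.750). Then |GV| = |V − G| = 6.40.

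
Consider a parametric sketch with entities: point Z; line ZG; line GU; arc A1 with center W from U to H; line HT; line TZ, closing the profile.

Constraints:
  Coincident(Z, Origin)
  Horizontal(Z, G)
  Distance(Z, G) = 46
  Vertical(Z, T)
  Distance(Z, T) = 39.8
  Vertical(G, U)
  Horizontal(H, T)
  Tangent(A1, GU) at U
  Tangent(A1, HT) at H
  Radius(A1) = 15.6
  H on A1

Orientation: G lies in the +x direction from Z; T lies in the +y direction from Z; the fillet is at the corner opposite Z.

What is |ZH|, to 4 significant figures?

50.08

Z is at the origin; Z and G share the same y with |ZG| = 46.0 and G on the +x side, so G = (46.00, 0.000). Z and T share the same x with |ZT| = 39.8 and T on the +y side, so T = (0.000, 39.80). The virtual corner opposite Z is at (46.00, 39.80). Since A1 is tangent to GU there, WU ⟂ GU and since A1 is tangent to HT there, WH ⟂ HT, with radius 15.6, so the center W sits 15.6 in from both sides at W = (30.40, 24.20). That places the tangent points at U = (46.00, 24.20) on GU and H = (30.40, 39.80) on HT. Then |ZH| = |H − Z| = 50.08.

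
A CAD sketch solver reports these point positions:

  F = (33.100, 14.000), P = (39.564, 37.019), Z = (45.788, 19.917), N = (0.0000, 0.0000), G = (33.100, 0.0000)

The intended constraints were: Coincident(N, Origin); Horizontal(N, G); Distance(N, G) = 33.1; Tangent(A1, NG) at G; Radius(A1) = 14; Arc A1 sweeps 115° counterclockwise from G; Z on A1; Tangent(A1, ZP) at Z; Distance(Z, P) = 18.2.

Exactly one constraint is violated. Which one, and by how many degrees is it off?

Tangent(A1, ZP) at Z — off by 5.00°.

N = (0.00, 0.00) ✓; N.y = 0.00, G.y = 0.00 ✓; |NG| = 33.10 ✓; ∠(FG, GN) = 90.00° ✓; |FG| = 14.00 ✓; bearing(F→Z) − bearing(F→G) = 115.0° ✓; |FZ| = 14.00 ✓; ∠(FZ, ZP) = 95.00° ✗; |ZP| = 18.20 ✓.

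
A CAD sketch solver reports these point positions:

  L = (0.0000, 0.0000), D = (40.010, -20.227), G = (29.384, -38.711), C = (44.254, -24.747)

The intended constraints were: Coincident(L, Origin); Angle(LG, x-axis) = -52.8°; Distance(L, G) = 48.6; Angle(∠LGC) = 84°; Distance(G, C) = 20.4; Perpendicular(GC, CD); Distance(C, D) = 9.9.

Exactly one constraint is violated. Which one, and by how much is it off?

Distance(C, D) = 9.9 — off by 3.70.

L = (0.00, 0.00) ✓; LG at -52.80° ✓; |LG| = 48.60 ✓; ∠LGC = 84.00° ✓; |GC| = 20.40 ✓; ∠(GC, CD) = 90.00° ✓; |CD| = 6.200 ✗.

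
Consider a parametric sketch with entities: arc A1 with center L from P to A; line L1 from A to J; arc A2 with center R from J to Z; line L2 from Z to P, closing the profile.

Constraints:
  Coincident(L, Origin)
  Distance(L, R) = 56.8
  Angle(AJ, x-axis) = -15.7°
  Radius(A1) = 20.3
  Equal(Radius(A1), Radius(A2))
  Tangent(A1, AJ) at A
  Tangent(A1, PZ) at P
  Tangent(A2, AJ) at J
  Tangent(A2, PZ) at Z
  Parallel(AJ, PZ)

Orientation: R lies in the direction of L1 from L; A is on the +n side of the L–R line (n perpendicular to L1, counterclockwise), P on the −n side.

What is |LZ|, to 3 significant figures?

60.3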